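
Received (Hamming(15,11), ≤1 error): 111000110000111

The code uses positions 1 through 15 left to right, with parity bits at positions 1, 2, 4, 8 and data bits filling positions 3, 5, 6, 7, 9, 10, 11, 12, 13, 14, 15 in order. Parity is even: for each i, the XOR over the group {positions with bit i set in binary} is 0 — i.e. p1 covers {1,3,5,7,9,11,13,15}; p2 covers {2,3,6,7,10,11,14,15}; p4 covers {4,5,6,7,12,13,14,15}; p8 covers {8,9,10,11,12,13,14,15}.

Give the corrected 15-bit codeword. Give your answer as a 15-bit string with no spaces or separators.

110000110000111

s1 (pos 1,3,5,7,9,11,13,15): 1⊕1⊕0⊕1⊕0⊕0⊕1⊕1 = 1
s2 (pos 2,3,6,7,10,11,14,15): 1⊕1⊕0⊕1⊕0⊕0⊕1⊕1 = 1
s4 (pos 4,5,6,7,12,13,14,15): 0⊕0⊕0⊕1⊕0⊕1⊕1⊕1 = 0
s8 (pos 8,9,10,11,12,13,14,15): 1⊕0⊕0⊕0⊕0⊕1⊕1⊕1 = 0
Syndrome s8…s1 = 0011 → error at position 3.
Flip position 3: 111000110000111 → 110000110000111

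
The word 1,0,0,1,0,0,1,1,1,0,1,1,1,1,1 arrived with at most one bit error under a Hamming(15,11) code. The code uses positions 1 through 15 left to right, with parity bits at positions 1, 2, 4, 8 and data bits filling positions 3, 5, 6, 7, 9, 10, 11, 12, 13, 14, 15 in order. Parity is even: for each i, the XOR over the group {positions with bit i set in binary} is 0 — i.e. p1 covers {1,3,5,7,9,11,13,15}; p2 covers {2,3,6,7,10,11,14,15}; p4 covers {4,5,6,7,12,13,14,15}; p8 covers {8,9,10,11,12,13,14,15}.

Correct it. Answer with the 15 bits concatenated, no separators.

100100101011111

s1 (pos 1,3,5,7,9,11,13,15): 1⊕0⊕0⊕1⊕1⊕1⊕1⊕1 = 0
s2 (pos 2,3,6,7,10,11,14,15): 0⊕0⊕0⊕1⊕0⊕1⊕1⊕1 = 0
s4 (pos 4,5,6,7,12,13,14,15): 1⊕0⊕0⊕1⊕1⊕1⊕1⊕1 = 0
s8 (pos 8,9,10,11,12,13,14,15): 1⊕1⊕0⊕1⊕1⊕1⊕1⊕1 = 1
Syndrome s8…s1 = 1000 → error at position 8.
Flip position 8: 100100111011111 → 100100101011111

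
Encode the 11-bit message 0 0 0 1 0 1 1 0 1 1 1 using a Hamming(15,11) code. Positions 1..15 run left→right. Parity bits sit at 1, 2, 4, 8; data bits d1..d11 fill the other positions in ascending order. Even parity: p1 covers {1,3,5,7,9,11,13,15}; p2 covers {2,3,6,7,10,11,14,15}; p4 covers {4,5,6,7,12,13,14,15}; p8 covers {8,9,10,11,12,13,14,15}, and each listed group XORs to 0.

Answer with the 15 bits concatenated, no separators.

Place data at non-parity positions: p1 p2 0 p4 0 0 1 p8 0 1 1 0 1 1 1
p1 (pos 1,3,5,7,9,11,13,15): XOR of data positions = 0⊕0⊕1⊕0⊕1⊕1⊕1 = 0
p2 (pos 2,3,6,7,10,11,14,15): XOR of data positions = 0⊕0⊕1⊕1⊕1⊕1⊕1 = 1
p4 (pos 4,5,6,7,12,13,14,15): XOR of data positions = 0⊕0⊕1⊕0⊕1⊕1⊕1 = 0
p8 (pos 8,9,10,11,12,13,14,15): XOR of data positions = 0⊕1⊕1⊕0⊕1⊕1⊕1 = 1
Codeword: 010000110110111

010000110110111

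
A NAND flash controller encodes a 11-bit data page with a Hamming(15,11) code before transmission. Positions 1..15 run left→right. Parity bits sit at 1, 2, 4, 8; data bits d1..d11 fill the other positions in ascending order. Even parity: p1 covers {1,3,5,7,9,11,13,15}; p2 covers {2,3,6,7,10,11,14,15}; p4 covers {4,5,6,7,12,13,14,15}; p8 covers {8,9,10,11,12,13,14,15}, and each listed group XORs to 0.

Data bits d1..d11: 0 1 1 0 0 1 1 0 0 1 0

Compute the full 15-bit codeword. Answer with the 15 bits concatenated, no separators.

Place data at non-parity positions: p1 p2 0 p4 1 1 0 p8 0 1 1 0 0 1 0
p1 (pos 1,3,5,7,9,11,13,15): XOR of data positions = 0⊕1⊕0⊕0⊕1⊕0⊕0 = 0
p2 (pos 2,3,6,7,10,11,14,15): XOR of data positions = 0⊕1⊕0⊕1⊕1⊕1⊕0 = 0
p4 (pos 4,5,6,7,12,13,14,15): XOR of data positions = 1⊕1⊕0⊕0⊕0⊕1⊕0 = 1
p8 (pos 8,9,10,11,12,13,14,15): XOR of data positions = 0⊕1⊕1⊕0⊕0⊕1⊕0 = 1
Codeword: 000111010110010

000111010110010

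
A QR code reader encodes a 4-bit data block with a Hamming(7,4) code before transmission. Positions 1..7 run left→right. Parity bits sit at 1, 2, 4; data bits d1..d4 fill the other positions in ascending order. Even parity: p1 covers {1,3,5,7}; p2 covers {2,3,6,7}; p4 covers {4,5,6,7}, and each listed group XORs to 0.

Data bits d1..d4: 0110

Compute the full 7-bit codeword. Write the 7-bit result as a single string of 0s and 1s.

1100110

Place data at non-parity positions: p1 p2 0 p4 1 1 0
p1 (pos 1,3,5,7): XOR of data positions = 0⊕1⊕0 = 1
p2 (pos 2,3,6,7): XOR of data positions = 0⊕1⊕0 = 1
p4 (pos 4,5,6,7): XOR of data positions = 1⊕1⊕0 = 0
Codeword: 1100110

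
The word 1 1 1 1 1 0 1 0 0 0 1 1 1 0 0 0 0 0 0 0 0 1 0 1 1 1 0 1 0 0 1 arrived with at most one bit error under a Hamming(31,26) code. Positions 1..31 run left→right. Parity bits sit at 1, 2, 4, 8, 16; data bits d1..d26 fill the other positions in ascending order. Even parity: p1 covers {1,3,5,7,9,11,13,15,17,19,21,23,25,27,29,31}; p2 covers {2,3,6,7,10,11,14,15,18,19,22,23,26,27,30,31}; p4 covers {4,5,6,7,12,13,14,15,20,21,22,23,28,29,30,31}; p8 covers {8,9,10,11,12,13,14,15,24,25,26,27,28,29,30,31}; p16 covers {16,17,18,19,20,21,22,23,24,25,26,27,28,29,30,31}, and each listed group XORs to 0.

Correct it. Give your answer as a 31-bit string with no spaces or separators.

1011101000111000000001011101001

s1 (pos 1,3,5,7,9,11,13,15,17,19,21,23,25,27,29,31): 1⊕1⊕1⊕1⊕0⊕1⊕1⊕0⊕0⊕0⊕0⊕0⊕1⊕0⊕0⊕1 = 0
s2 (pos 2,3,6,7,10,11,14,15,18,19,22,23,26,27,30,31): 1⊕1⊕0⊕1⊕0⊕1⊕0⊕0⊕0⊕0⊕1⊕0⊕1⊕0⊕0⊕1 = 1
s4 (pos 4,5,6,7,12,13,14,15,20,21,22,23,28,29,30,31): 1⊕1⊕0⊕1⊕1⊕1⊕0⊕0⊕0⊕0⊕1⊕0⊕1⊕0⊕0⊕1 = 0
s8 (pos 8,9,10,11,12,13,14,15,24,25,26,27,28,29,30,31): 0⊕0⊕0⊕1⊕1⊕1⊕0⊕0⊕1⊕1⊕1⊕0⊕1⊕0⊕0⊕1 = 0
s16 (pos 16,17,18,19,20,21,22,23,24,25,26,27,28,29,30,31): 0⊕0⊕0⊕0⊕0⊕0⊕1⊕0⊕1⊕1⊕1⊕0⊕1⊕0⊕0⊕1 = 0
Syndrome s16…s1 = 00010 → error at position 2.
Flip position 2: 1111101000111000000001011101001 → 1011101000111000000001011101001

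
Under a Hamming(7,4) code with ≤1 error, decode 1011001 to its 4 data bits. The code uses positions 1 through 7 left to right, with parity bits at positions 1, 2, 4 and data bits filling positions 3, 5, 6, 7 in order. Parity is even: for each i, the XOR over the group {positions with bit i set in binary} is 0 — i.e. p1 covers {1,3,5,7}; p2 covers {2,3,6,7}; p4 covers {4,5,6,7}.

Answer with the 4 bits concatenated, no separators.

1001

s1 (pos 1,3,5,7): 1⊕1⊕0⊕1 = 1
s2 (pos 2,3,6,7): 0⊕1⊕0⊕1 = 0
s4 (pos 4,5,6,7): 1⊕0⊕0⊕1 = 0
Syndrome s4…s1 = 001 → error at position 1.
Flip position 1: 1011001 → 0011001
Read data bits from positions 3,5,6,7: 1001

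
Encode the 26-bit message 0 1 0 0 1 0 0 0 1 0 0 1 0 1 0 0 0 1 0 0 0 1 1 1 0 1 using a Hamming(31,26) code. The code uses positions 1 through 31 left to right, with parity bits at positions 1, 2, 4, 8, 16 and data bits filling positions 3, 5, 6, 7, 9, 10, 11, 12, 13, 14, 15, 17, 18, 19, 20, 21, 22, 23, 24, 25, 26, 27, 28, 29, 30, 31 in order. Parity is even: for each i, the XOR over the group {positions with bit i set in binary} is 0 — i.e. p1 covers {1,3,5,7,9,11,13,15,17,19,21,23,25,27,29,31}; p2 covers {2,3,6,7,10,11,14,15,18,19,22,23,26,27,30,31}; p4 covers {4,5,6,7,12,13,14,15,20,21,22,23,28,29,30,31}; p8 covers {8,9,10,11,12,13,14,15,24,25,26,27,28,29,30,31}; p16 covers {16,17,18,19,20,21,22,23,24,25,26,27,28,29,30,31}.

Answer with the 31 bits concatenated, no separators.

1000100010001001101000100011101

Place data at non-parity positions: p1 p2 0 p4 1 0 0 p8 1 0 0 0 1 0 0 p16 1 0 1 0 0 0 1 0 0 0 1 1 1 0 1
p1 (pos 1,3,5,7,9,11,13,15,17,19,21,23,25,27,29,31): XOR of data positions = 0⊕1⊕0⊕1⊕0⊕1⊕0⊕1⊕1⊕0⊕1⊕0⊕1⊕1⊕1 = 1
p2 (pos 2,3,6,7,10,11,14,15,18,19,22,23,26,27,30,31): XOR of data positions = 0⊕0⊕0⊕0⊕0⊕0⊕0⊕0⊕1⊕0⊕1⊕0⊕1⊕0⊕1 = 0
p4 (pos 4,5,6,7,12,13,14,15,20,21,22,23,28,29,30,31): XOR of data positions = 1⊕0⊕0⊕0⊕1⊕0⊕0⊕0⊕0⊕0⊕1⊕1⊕1⊕0⊕1 = 0
p8 (pos 8,9,10,11,12,13,14,15,24,25,26,27,28,29,30,31): XOR of data positions = 1⊕0⊕0⊕0⊕1⊕0⊕0⊕0⊕0⊕0⊕1⊕1⊕1⊕0⊕1 = 0
p16 (pos 16,17,18,19,20,21,22,23,24,25,26,27,28,29,30,31): XOR of data positions = 1⊕0⊕1⊕0⊕0⊕0⊕1⊕0⊕0⊕0⊕1⊕1⊕1⊕0⊕1 = 1
Codeword: 1000100010001001101000100011101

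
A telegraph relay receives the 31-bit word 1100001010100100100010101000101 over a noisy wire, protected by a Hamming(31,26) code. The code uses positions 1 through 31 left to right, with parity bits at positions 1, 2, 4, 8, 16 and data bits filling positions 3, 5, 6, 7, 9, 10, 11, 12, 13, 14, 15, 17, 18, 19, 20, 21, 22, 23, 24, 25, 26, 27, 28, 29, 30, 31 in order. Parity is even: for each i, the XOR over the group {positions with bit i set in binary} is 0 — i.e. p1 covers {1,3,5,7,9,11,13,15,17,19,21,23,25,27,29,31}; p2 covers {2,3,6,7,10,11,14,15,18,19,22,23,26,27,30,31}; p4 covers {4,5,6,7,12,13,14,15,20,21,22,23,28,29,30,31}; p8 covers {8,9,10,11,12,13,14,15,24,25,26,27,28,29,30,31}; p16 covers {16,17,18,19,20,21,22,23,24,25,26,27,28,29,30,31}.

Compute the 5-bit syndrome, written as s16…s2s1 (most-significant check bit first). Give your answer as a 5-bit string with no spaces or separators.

00000

s1 (pos 1,3,5,7,9,11,13,15,17,19,21,23,25,27,29,31): 1⊕0⊕0⊕1⊕1⊕1⊕0⊕0⊕1⊕0⊕1⊕1⊕1⊕0⊕1⊕1 = 0
s2 (pos 2,3,6,7,10,11,14,15,18,19,22,23,26,27,30,31): 1⊕0⊕0⊕1⊕0⊕1⊕1⊕0⊕0⊕0⊕0⊕1⊕0⊕0⊕0⊕1 = 0
s4 (pos 4,5,6,7,12,13,14,15,20,21,22,23,28,29,30,31): 0⊕0⊕0⊕1⊕0⊕0⊕1⊕0⊕0⊕1⊕0⊕1⊕0⊕1⊕0⊕1 = 0
s8 (pos 8,9,10,11,12,13,14,15,24,25,26,27,28,29,30,31): 0⊕1⊕0⊕1⊕0⊕0⊕1⊕0⊕0⊕1⊕0⊕0⊕0⊕1⊕0⊕1 = 0
s16 (pos 16,17,18,19,20,21,22,23,24,25,26,27,28,29,30,31): 0⊕1⊕0⊕0⊕0⊕1⊕0⊕1⊕0⊕1⊕0⊕0⊕0⊕1⊕0⊕1 = 0
Syndrome s16…s1 = 00000 → no error.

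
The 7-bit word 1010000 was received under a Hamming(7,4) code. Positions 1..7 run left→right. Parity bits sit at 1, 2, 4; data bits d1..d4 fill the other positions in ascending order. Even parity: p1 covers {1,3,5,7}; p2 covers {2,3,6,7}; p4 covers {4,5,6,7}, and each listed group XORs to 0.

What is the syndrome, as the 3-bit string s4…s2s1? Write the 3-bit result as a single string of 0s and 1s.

s1 (pos 1,3,5,7): 1⊕1⊕0⊕0 = 0
s2 (pos 2,3,6,7): 0⊕1⊕0⊕0 = 1
s4 (pos 4,5,6,7): 0⊕0⊕0⊕0 = 0
Syndrome s4…s1 = 010 → error at position 2.

010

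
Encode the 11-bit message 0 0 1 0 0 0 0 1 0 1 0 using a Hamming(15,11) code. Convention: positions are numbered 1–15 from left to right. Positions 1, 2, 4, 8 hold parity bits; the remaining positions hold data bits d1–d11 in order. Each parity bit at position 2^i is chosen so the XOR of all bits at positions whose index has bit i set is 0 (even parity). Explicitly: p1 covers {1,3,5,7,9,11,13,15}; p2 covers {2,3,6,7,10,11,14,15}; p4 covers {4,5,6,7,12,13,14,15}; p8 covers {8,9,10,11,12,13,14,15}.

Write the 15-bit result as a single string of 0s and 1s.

000101000001010

Place data at non-parity positions: p1 p2 0 p4 0 1 0 p8 0 0 0 1 0 1 0
p1 (pos 1,3,5,7,9,11,13,15): XOR of data positions = 0⊕0⊕0⊕0⊕0⊕0⊕0 = 0
p2 (pos 2,3,6,7,10,11,14,15): XOR of data positions = 0⊕1⊕0⊕0⊕0⊕1⊕0 = 0
p4 (pos 4,5,6,7,12,13,14,15): XOR of data positions = 0⊕1⊕0⊕1⊕0⊕1⊕0 = 1
p8 (pos 8,9,10,11,12,13,14,15): XOR of data positions = 0⊕0⊕0⊕1⊕0⊕1⊕0 = 0
Codeword: 000101000001010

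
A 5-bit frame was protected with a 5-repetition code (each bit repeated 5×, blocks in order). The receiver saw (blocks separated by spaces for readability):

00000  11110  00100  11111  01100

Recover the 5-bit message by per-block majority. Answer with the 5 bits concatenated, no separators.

01010

Block 1 (00000): 0 ones → 0
Block 2 (11110): 4 ones → 1
Block 3 (00100): 1 one → 0
Block 4 (11111): 5 ones → 1
Block 5 (01100): 2 ones → 0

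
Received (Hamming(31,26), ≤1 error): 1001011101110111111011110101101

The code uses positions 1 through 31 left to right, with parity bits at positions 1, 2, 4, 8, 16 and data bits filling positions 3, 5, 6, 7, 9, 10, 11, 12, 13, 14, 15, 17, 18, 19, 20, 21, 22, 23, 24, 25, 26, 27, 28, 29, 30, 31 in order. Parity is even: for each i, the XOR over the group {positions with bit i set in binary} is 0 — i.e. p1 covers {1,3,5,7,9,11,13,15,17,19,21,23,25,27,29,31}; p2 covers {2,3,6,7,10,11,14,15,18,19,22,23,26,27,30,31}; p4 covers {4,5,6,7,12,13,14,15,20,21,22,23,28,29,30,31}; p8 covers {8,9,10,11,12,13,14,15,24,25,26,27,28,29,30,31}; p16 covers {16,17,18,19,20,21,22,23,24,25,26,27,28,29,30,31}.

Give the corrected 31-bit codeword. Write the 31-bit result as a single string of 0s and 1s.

s1 (pos 1,3,5,7,9,11,13,15,17,19,21,23,25,27,29,31): 1⊕0⊕0⊕1⊕0⊕1⊕0⊕1⊕1⊕1⊕1⊕1⊕0⊕0⊕1⊕1 = 0
s2 (pos 2,3,6,7,10,11,14,15,18,19,22,23,26,27,30,31): 0⊕0⊕1⊕1⊕1⊕1⊕1⊕1⊕1⊕1⊕1⊕1⊕1⊕0⊕0⊕1 = 0
s4 (pos 4,5,6,7,12,13,14,15,20,21,22,23,28,29,30,31): 1⊕0⊕1⊕1⊕1⊕0⊕1⊕1⊕0⊕1⊕1⊕1⊕1⊕1⊕0⊕1 = 0
s8 (pos 8,9,10,11,12,13,14,15,24,25,26,27,28,29,30,31): 1⊕0⊕1⊕1⊕1⊕0⊕1⊕1⊕1⊕0⊕1⊕0⊕1⊕1⊕0⊕1 = 1
s16 (pos 16,17,18,19,20,21,22,23,24,25,26,27,28,29,30,31): 1⊕1⊕1⊕1⊕0⊕1⊕1⊕1⊕1⊕0⊕1⊕0⊕1⊕1⊕0⊕1 = 0
Syndrome s16…s1 = 01000 → error at position 8.
Flip position 8: 1001011101110111111011110101101 → 1001011001110111111011110101101

1001011001110111111011110101101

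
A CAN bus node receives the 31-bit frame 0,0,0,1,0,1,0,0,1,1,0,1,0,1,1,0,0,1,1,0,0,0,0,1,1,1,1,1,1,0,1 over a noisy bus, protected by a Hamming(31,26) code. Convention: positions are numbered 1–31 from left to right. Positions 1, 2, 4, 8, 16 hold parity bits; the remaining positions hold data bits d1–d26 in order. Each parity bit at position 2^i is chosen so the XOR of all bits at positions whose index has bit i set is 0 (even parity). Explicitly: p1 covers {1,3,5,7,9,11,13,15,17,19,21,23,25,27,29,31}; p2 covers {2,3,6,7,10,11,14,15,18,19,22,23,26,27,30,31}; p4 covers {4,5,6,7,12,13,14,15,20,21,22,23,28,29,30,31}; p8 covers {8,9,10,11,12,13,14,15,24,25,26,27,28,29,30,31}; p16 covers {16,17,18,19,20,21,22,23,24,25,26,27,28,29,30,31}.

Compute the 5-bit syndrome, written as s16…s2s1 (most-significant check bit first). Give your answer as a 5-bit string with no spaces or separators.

s1 (pos 1,3,5,7,9,11,13,15,17,19,21,23,25,27,29,31): 0⊕0⊕0⊕0⊕1⊕0⊕0⊕1⊕0⊕1⊕0⊕0⊕1⊕1⊕1⊕1 = 1
s2 (pos 2,3,6,7,10,11,14,15,18,19,22,23,26,27,30,31): 0⊕0⊕1⊕0⊕1⊕0⊕1⊕1⊕1⊕1⊕0⊕0⊕1⊕1⊕0⊕1 = 1
s4 (pos 4,5,6,7,12,13,14,15,20,21,22,23,28,29,30,31): 1⊕0⊕1⊕0⊕1⊕0⊕1⊕1⊕0⊕0⊕0⊕0⊕1⊕1⊕0⊕1 = 0
s8 (pos 8,9,10,11,12,13,14,15,24,25,26,27,28,29,30,31): 0⊕1⊕1⊕0⊕1⊕0⊕1⊕1⊕1⊕1⊕1⊕1⊕1⊕1⊕0⊕1 = 0
s16 (pos 16,17,18,19,20,21,22,23,24,25,26,27,28,29,30,31): 0⊕0⊕1⊕1⊕0⊕0⊕0⊕0⊕1⊕1⊕1⊕1⊕1⊕1⊕0⊕1 = 1
Syndrome s16…s1 = 10011 → error at position 19.

10011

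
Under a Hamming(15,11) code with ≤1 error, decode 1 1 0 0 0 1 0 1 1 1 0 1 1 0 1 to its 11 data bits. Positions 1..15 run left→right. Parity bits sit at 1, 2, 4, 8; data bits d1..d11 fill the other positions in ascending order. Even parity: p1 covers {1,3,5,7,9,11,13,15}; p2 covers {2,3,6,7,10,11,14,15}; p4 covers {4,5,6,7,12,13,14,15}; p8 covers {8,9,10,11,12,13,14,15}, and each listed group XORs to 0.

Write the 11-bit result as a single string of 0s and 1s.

00101101101

s1 (pos 1,3,5,7,9,11,13,15): 1⊕0⊕0⊕0⊕1⊕0⊕1⊕1 = 0
s2 (pos 2,3,6,7,10,11,14,15): 1⊕0⊕1⊕0⊕1⊕0⊕0⊕1 = 0
s4 (pos 4,5,6,7,12,13,14,15): 0⊕0⊕1⊕0⊕1⊕1⊕0⊕1 = 0
s8 (pos 8,9,10,11,12,13,14,15): 1⊕1⊕1⊕0⊕1⊕1⊕0⊕1 = 0
Syndrome s8…s1 = 0000 → no error.
Read data bits from positions 3,5,6,7,9,10,11,12,13,14,15: 00101101101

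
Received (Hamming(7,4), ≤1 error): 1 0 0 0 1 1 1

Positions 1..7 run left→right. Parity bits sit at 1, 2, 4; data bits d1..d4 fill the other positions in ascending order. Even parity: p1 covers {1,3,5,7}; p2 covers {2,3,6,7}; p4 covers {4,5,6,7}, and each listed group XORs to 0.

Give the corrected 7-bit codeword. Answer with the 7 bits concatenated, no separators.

s1 (pos 1,3,5,7): 1⊕0⊕1⊕1 = 1
s2 (pos 2,3,6,7): 0⊕0⊕1⊕1 = 0
s4 (pos 4,5,6,7): 0⊕1⊕1⊕1 = 1
Syndrome s4…s1 = 101 → error at position 5.
Flip position 5: 1000111 → 1000011

1000011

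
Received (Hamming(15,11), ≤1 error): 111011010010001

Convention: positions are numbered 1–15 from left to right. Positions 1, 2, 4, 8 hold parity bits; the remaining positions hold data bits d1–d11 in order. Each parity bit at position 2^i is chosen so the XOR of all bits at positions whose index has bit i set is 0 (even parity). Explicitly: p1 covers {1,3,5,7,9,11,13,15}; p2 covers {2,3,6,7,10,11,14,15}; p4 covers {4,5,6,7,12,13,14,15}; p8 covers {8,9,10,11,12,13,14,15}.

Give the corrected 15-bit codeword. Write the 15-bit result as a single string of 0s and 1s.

111011010010000

s1 (pos 1,3,5,7,9,11,13,15): 1⊕1⊕1⊕0⊕0⊕1⊕0⊕1 = 1
s2 (pos 2,3,6,7,10,11,14,15): 1⊕1⊕1⊕0⊕0⊕1⊕0⊕1 = 1
s4 (pos 4,5,6,7,12,13,14,15): 0⊕1⊕1⊕0⊕0⊕0⊕0⊕1 = 1
s8 (pos 8,9,10,11,12,13,14,15): 1⊕0⊕0⊕1⊕0⊕0⊕0⊕1 = 1
Syndrome s8…s1 = 1111 → error at position 15.
Flip position 15: 111011010010001 → 111011010010000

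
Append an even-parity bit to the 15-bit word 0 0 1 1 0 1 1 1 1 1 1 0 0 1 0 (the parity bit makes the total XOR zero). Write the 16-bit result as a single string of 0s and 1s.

0011011111100101

XOR of the 15 data bits: 0⊕0⊕1⊕1⊕0⊕1⊕1⊕1⊕1⊕1⊕1⊕0⊕0⊕1⊕0 = 1
Parity bit = 1 (so all 16 bits XOR to 0).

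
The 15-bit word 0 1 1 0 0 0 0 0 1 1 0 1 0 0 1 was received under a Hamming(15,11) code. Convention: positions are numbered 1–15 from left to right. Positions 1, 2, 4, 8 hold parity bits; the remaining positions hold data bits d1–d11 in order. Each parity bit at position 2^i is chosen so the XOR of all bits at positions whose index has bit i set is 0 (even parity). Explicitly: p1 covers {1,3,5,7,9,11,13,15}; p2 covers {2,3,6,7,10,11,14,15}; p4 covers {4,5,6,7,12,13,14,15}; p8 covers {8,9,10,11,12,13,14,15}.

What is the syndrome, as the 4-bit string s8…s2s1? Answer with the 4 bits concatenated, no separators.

0001

s1 (pos 1,3,5,7,9,11,13,15): 0⊕1⊕0⊕0⊕1⊕0⊕0⊕1 = 1
s2 (pos 2,3,6,7,10,11,14,15): 1⊕1⊕0⊕0⊕1⊕0⊕0⊕1 = 0
s4 (pos 4,5,6,7,12,13,14,15): 0⊕0⊕0⊕0⊕1⊕0⊕0⊕1 = 0
s8 (pos 8,9,10,11,12,13,14,15): 0⊕1⊕1⊕0⊕1⊕0⊕0⊕1 = 0
Syndrome s8…s1 = 0001 → error at position 1.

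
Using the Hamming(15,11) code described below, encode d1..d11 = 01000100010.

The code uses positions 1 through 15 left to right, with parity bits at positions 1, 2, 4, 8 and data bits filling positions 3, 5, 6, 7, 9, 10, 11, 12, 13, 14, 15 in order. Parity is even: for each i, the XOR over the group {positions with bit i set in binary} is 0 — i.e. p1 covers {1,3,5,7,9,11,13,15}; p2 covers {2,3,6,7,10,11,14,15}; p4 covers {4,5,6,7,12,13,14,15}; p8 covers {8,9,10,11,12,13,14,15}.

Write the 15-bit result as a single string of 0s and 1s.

100010000100010

Place data at non-parity positions: p1 p2 0 p4 1 0 0 p8 0 1 0 0 0 1 0
p1 (pos 1,3,5,7,9,11,13,15): XOR of data positions = 0⊕1⊕0⊕0⊕0⊕0⊕0 = 1
p2 (pos 2,3,6,7,10,11,14,15): XOR of data positions = 0⊕0⊕0⊕1⊕0⊕1⊕0 = 0
p4 (pos 4,5,6,7,12,13,14,15): XOR of data positions = 1⊕0⊕0⊕0⊕0⊕1⊕0 = 0
p8 (pos 8,9,10,11,12,13,14,15): XOR of data positions = 0⊕1⊕0⊕0⊕0⊕1⊕0 = 0
Codeword: 100010000100010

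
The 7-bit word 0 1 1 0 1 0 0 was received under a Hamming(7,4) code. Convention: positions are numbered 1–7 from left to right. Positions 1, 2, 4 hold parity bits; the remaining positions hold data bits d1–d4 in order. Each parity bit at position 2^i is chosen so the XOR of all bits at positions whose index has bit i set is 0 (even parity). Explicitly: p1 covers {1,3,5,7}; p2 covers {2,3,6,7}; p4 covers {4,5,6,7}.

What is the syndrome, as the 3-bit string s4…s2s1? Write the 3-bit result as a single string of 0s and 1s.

s1 (pos 1,3,5,7): 0⊕1⊕1⊕0 = 0
s2 (pos 2,3,6,7): 1⊕1⊕0⊕0 = 0
s4 (pos 4,5,6,7): 0⊕1⊕0⊕0 = 1
Syndrome s4…s1 = 100 → error at position 4.

100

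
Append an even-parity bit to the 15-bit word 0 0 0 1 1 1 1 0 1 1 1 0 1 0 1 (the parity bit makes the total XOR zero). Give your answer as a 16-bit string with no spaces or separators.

0001111011101011

XOR of the 15 data bits: 0⊕0⊕0⊕1⊕1⊕1⊕1⊕0⊕1⊕1⊕1⊕0⊕1⊕0⊕1 = 1
Parity bit = 1 (so all 16 bits XOR to 0).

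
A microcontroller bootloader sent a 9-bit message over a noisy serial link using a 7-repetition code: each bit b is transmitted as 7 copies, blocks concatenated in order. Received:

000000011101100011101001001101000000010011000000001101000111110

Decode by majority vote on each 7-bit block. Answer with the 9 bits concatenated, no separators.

011000001

Block 1 (0000000): 0 ones → 0
Block 2 (1110110): 5 ones → 1
Block 3 (0011101): 4 ones → 1
Block 4 (0010011): 3 ones → 0
Block 5 (0100000): 1 one → 0
Block 6 (0010011): 3 ones → 0
Block 7 (0000000): 0 ones → 0
Block 8 (0110100): 3 ones → 0
Block 9 (0111110): 5 ones → 1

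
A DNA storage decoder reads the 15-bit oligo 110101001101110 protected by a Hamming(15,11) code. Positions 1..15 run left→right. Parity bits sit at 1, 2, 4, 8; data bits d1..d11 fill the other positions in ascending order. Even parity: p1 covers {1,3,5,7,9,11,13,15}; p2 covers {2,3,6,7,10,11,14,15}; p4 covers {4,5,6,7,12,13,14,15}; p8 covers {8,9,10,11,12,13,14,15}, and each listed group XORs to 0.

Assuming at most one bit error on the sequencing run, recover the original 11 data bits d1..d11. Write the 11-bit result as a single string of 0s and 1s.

00101101010

s1 (pos 1,3,5,7,9,11,13,15): 1⊕0⊕0⊕0⊕1⊕0⊕1⊕0 = 1
s2 (pos 2,3,6,7,10,11,14,15): 1⊕0⊕1⊕0⊕1⊕0⊕1⊕0 = 0
s4 (pos 4,5,6,7,12,13,14,15): 1⊕0⊕1⊕0⊕1⊕1⊕1⊕0 = 1
s8 (pos 8,9,10,11,12,13,14,15): 0⊕1⊕1⊕0⊕1⊕1⊕1⊕0 = 1
Syndrome s8…s1 = 1101 → error at position 13.
Flip position 13: 110101001101110 → 110101001101010
Read data bits from positions 3,5,6,7,9,10,11,12,13,14,15: 00101101010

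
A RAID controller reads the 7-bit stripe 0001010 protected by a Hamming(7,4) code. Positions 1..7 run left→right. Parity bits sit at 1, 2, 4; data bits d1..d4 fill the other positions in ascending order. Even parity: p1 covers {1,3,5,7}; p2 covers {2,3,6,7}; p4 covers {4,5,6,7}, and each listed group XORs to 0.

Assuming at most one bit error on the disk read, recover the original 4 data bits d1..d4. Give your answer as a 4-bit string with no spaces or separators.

s1 (pos 1,3,5,7): 0⊕0⊕0⊕0 = 0
s2 (pos 2,3,6,7): 0⊕0⊕1⊕0 = 1
s4 (pos 4,5,6,7): 1⊕0⊕1⊕0 = 0
Syndrome s4…s1 = 010 → error at position 2.
Flip position 2: 0001010 → 0101010
Read data bits from positions 3,5,6,7: 0010

0010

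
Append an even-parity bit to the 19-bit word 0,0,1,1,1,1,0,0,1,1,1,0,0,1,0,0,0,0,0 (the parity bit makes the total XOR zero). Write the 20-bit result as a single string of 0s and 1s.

00111100111001000000

XOR of the 19 data bits: 0⊕0⊕1⊕1⊕1⊕1⊕0⊕0⊕1⊕1⊕1⊕0⊕0⊕1⊕0⊕0⊕0⊕0⊕0 = 0
Parity bit = 0 (so all 20 bits XOR to 0).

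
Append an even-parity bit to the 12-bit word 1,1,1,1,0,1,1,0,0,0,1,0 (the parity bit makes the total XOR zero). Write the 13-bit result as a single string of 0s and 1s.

1111011000101

XOR of the 12 data bits: 1⊕1⊕1⊕1⊕0⊕1⊕1⊕0⊕0⊕0⊕1⊕0 = 1
Parity bit = 1 (so all 13 bits XOR to 0).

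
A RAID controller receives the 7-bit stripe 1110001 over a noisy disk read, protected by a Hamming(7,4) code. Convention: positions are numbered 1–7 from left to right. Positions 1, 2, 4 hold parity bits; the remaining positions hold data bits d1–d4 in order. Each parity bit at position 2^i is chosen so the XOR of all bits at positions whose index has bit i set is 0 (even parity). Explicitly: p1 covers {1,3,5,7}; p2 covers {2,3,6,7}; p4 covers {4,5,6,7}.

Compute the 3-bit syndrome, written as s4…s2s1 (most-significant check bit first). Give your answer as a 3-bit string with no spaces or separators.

111

s1 (pos 1,3,5,7): 1⊕1⊕0⊕1 = 1
s2 (pos 2,3,6,7): 1⊕1⊕0⊕1 = 1
s4 (pos 4,5,6,7): 0⊕0⊕0⊕1 = 1
Syndrome s4…s1 = 111 → error at position 7.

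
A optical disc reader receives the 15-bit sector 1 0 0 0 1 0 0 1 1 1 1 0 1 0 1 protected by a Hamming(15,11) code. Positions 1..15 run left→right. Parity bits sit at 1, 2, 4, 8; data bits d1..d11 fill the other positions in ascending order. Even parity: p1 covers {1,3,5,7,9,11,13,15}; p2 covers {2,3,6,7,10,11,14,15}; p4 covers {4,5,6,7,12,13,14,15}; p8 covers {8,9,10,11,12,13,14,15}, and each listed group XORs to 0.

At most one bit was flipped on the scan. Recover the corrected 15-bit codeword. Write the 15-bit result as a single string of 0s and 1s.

100011011110101

s1 (pos 1,3,5,7,9,11,13,15): 1⊕0⊕1⊕0⊕1⊕1⊕1⊕1 = 0
s2 (pos 2,3,6,7,10,11,14,15): 0⊕0⊕0⊕0⊕1⊕1⊕0⊕1 = 1
s4 (pos 4,5,6,7,12,13,14,15): 0⊕1⊕0⊕0⊕0⊕1⊕0⊕1 = 1
s8 (pos 8,9,10,11,12,13,14,15): 1⊕1⊕1⊕1⊕0⊕1⊕0⊕1 = 0
Syndrome s8…s1 = 0110 → error at position 6.
Flip position 6: 100010011110101 → 100011011110101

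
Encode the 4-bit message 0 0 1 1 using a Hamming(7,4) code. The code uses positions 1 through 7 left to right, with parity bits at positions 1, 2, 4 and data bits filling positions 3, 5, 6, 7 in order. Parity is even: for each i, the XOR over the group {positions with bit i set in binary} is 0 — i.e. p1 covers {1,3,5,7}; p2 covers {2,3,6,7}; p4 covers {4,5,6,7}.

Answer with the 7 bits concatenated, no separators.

1000011

Place data at non-parity positions: p1 p2 0 p4 0 1 1
p1 (pos 1,3,5,7): XOR of data positions = 0⊕0⊕1 = 1
p2 (pos 2,3,6,7): XOR of data positions = 0⊕1⊕1 = 0
p4 (pos 4,5,6,7): XOR of data positions = 0⊕1⊕1 = 0
Codeword: 1000011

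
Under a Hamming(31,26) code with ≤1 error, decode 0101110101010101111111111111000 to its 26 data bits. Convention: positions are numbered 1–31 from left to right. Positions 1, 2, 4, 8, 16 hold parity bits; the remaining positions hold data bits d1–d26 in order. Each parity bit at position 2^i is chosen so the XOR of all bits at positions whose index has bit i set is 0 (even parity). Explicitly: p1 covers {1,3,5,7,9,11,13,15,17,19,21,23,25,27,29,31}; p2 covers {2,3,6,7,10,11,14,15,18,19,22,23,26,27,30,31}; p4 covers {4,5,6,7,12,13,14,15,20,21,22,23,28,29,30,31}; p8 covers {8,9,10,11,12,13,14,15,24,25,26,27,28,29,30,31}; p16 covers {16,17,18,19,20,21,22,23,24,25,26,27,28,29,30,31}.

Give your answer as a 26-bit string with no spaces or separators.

s1 (pos 1,3,5,7,9,11,13,15,17,19,21,23,25,27,29,31): 0⊕0⊕1⊕0⊕0⊕0⊕0⊕0⊕1⊕1⊕1⊕1⊕1⊕1⊕0⊕0 = 1
s2 (pos 2,3,6,7,10,11,14,15,18,19,22,23,26,27,30,31): 1⊕0⊕1⊕0⊕1⊕0⊕1⊕0⊕1⊕1⊕1⊕1⊕1⊕1⊕0⊕0 = 0
s4 (pos 4,5,6,7,12,13,14,15,20,21,22,23,28,29,30,31): 1⊕1⊕1⊕0⊕1⊕0⊕1⊕0⊕1⊕1⊕1⊕1⊕1⊕0⊕0⊕0 = 0
s8 (pos 8,9,10,11,12,13,14,15,24,25,26,27,28,29,30,31): 1⊕0⊕1⊕0⊕1⊕0⊕1⊕0⊕1⊕1⊕1⊕1⊕1⊕0⊕0⊕0 = 1
s16 (pos 16,17,18,19,20,21,22,23,24,25,26,27,28,29,30,31): 1⊕1⊕1⊕1⊕1⊕1⊕1⊕1⊕1⊕1⊕1⊕1⊕1⊕0⊕0⊕0 = 1
Syndrome s16…s1 = 11001 → error at position 25.
Flip position 25: 0101110101010101111111111111000 → 0101110101010101111111110111000
Read data bits from positions 3,5,6,7,9,10,11,12,13,14,15,17,18,19,20,21,22,23,24,25,26,27,28,29,30,31: 01100101010111111110111000

01100101010111111110111000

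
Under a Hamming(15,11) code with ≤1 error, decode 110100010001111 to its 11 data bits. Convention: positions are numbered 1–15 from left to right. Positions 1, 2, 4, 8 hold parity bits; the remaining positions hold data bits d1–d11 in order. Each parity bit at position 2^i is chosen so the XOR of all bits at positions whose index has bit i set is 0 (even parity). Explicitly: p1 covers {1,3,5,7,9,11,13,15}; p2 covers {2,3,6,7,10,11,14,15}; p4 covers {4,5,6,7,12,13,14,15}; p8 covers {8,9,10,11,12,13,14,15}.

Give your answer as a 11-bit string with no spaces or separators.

s1 (pos 1,3,5,7,9,11,13,15): 1⊕0⊕0⊕0⊕0⊕0⊕1⊕1 = 1
s2 (pos 2,3,6,7,10,11,14,15): 1⊕0⊕0⊕0⊕0⊕0⊕1⊕1 = 1
s4 (pos 4,5,6,7,12,13,14,15): 1⊕0⊕0⊕0⊕1⊕1⊕1⊕1 = 1
s8 (pos 8,9,10,11,12,13,14,15): 1⊕0⊕0⊕0⊕1⊕1⊕1⊕1 = 1
Syndrome s8…s1 = 1111 → error at position 15.
Flip position 15: 110100010001111 → 110100010001110
Read data bits from positions 3,5,6,7,9,10,11,12,13,14,15: 00000001110

00000001110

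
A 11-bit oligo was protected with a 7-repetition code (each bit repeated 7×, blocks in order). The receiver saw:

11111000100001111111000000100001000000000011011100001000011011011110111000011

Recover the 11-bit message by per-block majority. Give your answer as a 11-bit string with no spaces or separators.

10100010110

Block 1 (1111100): 5 ones → 1
Block 2 (0100001): 2 ones → 0
Block 3 (1111110): 6 ones → 1
Block 4 (0000010): 1 one → 0
Block 5 (0001000): 1 one → 0
Block 6 (0000000): 0 ones → 0
Block 7 (1101110): 5 ones → 1
Block 8 (0001000): 1 one → 0
Block 9 (0110110): 4 ones → 1
Block 10 (1111011): 6 ones → 1
Block 11 (1000011): 3 ones → 0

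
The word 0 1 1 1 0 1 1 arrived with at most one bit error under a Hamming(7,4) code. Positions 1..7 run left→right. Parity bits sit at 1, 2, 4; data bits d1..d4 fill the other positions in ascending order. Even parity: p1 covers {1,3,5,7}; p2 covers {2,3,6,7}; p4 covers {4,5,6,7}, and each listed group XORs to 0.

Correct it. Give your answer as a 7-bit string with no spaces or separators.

0110011

s1 (pos 1,3,5,7): 0⊕1⊕0⊕1 = 0
s2 (pos 2,3,6,7): 1⊕1⊕1⊕1 = 0
s4 (pos 4,5,6,7): 1⊕0⊕1⊕1 = 1
Syndrome s4…s1 = 100 → error at position 4.
Flip position 4: 0111011 → 0110011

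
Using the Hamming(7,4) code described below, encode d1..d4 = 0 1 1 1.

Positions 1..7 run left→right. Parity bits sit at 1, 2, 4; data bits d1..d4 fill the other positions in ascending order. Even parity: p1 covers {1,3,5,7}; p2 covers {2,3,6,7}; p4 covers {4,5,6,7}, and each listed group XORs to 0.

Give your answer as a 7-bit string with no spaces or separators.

Place data at non-parity positions: p1 p2 0 p4 1 1 1
p1 (pos 1,3,5,7): XOR of data positions = 0⊕1⊕1 = 0
p2 (pos 2,3,6,7): XOR of data positions = 0⊕1⊕1 = 0
p4 (pos 4,5,6,7): XOR of data positions = 1⊕1⊕1 = 1
Codeword: 0001111

0001111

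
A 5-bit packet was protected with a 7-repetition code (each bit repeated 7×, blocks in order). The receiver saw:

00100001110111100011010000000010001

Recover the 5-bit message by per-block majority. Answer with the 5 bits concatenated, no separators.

01000

Block 1 (0010000): 1 one → 0
Block 2 (1110111): 6 ones → 1
Block 3 (1000110): 3 ones → 0
Block 4 (1000000): 1 one → 0
Block 5 (0010001): 2 ones → 0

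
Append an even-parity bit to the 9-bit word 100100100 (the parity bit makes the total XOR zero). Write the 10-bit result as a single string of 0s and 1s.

1001001001

XOR of the 9 data bits: 1⊕0⊕0⊕1⊕0⊕0⊕1⊕0⊕0 = 1
Parity bit = 1 (so all 10 bits XOR to 0).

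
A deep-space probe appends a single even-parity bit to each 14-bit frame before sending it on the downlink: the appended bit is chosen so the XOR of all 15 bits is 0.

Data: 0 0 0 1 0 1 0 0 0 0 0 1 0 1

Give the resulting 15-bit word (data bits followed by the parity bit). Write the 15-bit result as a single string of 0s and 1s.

000101000001010

XOR of the 14 data bits: 0⊕0⊕0⊕1⊕0⊕1⊕0⊕0⊕0⊕0⊕0⊕1⊕0⊕1 = 0
Parity bit = 0 (so all 15 bits XOR to 0).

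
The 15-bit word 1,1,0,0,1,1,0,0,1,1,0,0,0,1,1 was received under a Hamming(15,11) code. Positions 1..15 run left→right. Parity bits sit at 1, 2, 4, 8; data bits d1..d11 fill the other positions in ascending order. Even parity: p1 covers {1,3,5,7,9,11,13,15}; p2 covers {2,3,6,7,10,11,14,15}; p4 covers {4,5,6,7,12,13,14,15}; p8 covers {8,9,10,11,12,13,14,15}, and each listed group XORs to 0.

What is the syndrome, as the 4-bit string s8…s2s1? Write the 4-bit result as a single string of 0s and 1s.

s1 (pos 1,3,5,7,9,11,13,15): 1⊕0⊕1⊕0⊕1⊕0⊕0⊕1 = 0
s2 (pos 2,3,6,7,10,11,14,15): 1⊕0⊕1⊕0⊕1⊕0⊕1⊕1 = 1
s4 (pos 4,5,6,7,12,13,14,15): 0⊕1⊕1⊕0⊕0⊕0⊕1⊕1 = 0
s8 (pos 8,9,10,11,12,13,14,15): 0⊕1⊕1⊕0⊕0⊕0⊕1⊕1 = 0
Syndrome s8…s1 = 0010 → error at position 2.

0010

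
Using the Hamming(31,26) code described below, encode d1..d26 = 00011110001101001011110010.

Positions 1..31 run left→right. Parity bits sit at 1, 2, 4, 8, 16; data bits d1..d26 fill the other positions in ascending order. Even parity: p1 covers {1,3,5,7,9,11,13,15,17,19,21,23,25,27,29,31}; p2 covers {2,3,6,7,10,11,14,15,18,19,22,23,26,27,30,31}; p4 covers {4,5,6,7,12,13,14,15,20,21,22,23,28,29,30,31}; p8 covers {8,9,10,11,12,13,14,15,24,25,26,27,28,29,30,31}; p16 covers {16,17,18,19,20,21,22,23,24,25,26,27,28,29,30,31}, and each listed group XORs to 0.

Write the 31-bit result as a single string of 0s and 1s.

0100001111100010101001011110010

Place data at non-parity positions: p1 p2 0 p4 0 0 1 p8 1 1 1 0 0 0 1 p16 1 0 1 0 0 1 0 1 1 1 1 0 0 1 0
p1 (pos 1,3,5,7,9,11,13,15,17,19,21,23,25,27,29,31): XOR of data positions = 0⊕0⊕1⊕1⊕1⊕0⊕1⊕1⊕1⊕0⊕0⊕1⊕1⊕0⊕0 = 0
p2 (pos 2,3,6,7,10,11,14,15,18,19,22,23,26,27,30,31): XOR of data positions = 0⊕0⊕1⊕1⊕1⊕0⊕1⊕0⊕1⊕1⊕0⊕1⊕1⊕1⊕0 = 1
p4 (pos 4,5,6,7,12,13,14,15,20,21,22,23,28,29,30,31): XOR of data positions = 0⊕0⊕1⊕0⊕0⊕0⊕1⊕0⊕0⊕1⊕0⊕0⊕0⊕1⊕0 = 0
p8 (pos 8,9,10,11,12,13,14,15,24,25,26,27,28,29,30,31): XOR of data positions = 1⊕1⊕1⊕0⊕0⊕0⊕1⊕1⊕1⊕1⊕1⊕0⊕0⊕1⊕0 = 1
p16 (pos 16,17,18,19,20,21,22,23,24,25,26,27,28,29,30,31): XOR of data positions = 1⊕0⊕1⊕0⊕0⊕1⊕0⊕1⊕1⊕1⊕1⊕0⊕0⊕1⊕0 = 0
Codeword: 0100001111100010101001011110010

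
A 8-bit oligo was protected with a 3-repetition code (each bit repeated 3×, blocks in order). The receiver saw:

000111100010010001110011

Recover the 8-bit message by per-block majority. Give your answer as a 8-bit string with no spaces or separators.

Block 1 (000): 0 ones → 0
Block 2 (111): 3 ones → 1
Block 3 (100): 1 one → 0
Block 4 (010): 1 one → 0
Block 5 (010): 1 one → 0
Block 6 (001): 1 one → 0
Block 7 (110): 2 ones → 1
Block 8 (011): 2 ones → 1

01000011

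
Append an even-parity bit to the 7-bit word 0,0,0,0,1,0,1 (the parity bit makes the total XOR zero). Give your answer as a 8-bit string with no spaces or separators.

00001010

XOR of the 7 data bits: 0⊕0⊕0⊕0⊕1⊕0⊕1 = 0
Parity bit = 0 (so all 8 bits XOR to 0).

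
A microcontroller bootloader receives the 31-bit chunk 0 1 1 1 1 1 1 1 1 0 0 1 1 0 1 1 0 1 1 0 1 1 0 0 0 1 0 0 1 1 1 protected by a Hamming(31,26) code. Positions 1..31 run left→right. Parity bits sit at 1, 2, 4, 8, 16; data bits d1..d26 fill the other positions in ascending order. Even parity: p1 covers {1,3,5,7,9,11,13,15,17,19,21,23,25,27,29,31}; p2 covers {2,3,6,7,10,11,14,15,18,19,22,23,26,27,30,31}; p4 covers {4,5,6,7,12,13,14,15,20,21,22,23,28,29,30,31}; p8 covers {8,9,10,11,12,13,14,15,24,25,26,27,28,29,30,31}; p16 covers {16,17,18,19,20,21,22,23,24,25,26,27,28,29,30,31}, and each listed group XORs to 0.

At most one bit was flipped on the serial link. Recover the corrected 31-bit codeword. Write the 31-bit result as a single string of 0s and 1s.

0111111110011011011011000000111

s1 (pos 1,3,5,7,9,11,13,15,17,19,21,23,25,27,29,31): 0⊕1⊕1⊕1⊕1⊕0⊕1⊕1⊕0⊕1⊕1⊕0⊕0⊕0⊕1⊕1 = 0
s2 (pos 2,3,6,7,10,11,14,15,18,19,22,23,26,27,30,31): 1⊕1⊕1⊕1⊕0⊕0⊕0⊕1⊕1⊕1⊕1⊕0⊕1⊕0⊕1⊕1 = 1
s4 (pos 4,5,6,7,12,13,14,15,20,21,22,23,28,29,30,31): 1⊕1⊕1⊕1⊕1⊕1⊕0⊕1⊕0⊕1⊕1⊕0⊕0⊕1⊕1⊕1 = 0
s8 (pos 8,9,10,11,12,13,14,15,24,25,26,27,28,29,30,31): 1⊕1⊕0⊕0⊕1⊕1⊕0⊕1⊕0⊕0⊕1⊕0⊕0⊕1⊕1⊕1 = 1
s16 (pos 16,17,18,19,20,21,22,23,24,25,26,27,28,29,30,31): 1⊕0⊕1⊕1⊕0⊕1⊕1⊕0⊕0⊕0⊕1⊕0⊕0⊕1⊕1⊕1 = 1
Syndrome s16…s1 = 11010 → error at position 26.
Flip position 26: 0111111110011011011011000100111 → 0111111110011011011011000000111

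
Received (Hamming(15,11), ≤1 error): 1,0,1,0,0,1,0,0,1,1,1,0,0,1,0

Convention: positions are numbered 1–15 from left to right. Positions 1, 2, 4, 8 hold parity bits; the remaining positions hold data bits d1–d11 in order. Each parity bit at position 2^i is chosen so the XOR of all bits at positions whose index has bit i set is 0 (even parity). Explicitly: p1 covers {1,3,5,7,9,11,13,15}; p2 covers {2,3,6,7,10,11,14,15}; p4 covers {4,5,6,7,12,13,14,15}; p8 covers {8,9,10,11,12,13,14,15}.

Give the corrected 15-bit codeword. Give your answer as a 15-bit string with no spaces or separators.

111001001110010

s1 (pos 1,3,5,7,9,11,13,15): 1⊕1⊕0⊕0⊕1⊕1⊕0⊕0 = 0
s2 (pos 2,3,6,7,10,11,14,15): 0⊕1⊕1⊕0⊕1⊕1⊕1⊕0 = 1
s4 (pos 4,5,6,7,12,13,14,15): 0⊕0⊕1⊕0⊕0⊕0⊕1⊕0 = 0
s8 (pos 8,9,10,11,12,13,14,15): 0⊕1⊕1⊕1⊕0⊕0⊕1⊕0 = 0
Syndrome s8…s1 = 0010 → error at position 2.
Flip position 2: 101001001110010 → 111001001110010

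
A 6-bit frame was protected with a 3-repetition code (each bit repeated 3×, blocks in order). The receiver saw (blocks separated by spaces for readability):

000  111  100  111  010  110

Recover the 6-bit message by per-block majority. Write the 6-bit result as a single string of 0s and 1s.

010101

Block 1 (000): 0 ones → 0
Block 2 (111): 3 ones → 1
Block 3 (100): 1 one → 0
Block 4 (111): 3 ones → 1
Block 5 (010): 1 one → 0
Block 6 (110): 2 ones → 1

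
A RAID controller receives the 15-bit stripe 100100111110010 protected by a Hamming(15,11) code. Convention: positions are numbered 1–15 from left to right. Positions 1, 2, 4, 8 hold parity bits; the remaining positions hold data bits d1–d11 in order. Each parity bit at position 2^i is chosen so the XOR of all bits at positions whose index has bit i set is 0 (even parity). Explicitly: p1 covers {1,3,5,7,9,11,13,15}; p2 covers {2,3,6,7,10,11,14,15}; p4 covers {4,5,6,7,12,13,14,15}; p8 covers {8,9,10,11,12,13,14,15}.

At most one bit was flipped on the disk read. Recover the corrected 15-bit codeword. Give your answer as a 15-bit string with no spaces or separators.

100100111111010

s1 (pos 1,3,5,7,9,11,13,15): 1⊕0⊕0⊕1⊕1⊕1⊕0⊕0 = 0
s2 (pos 2,3,6,7,10,11,14,15): 0⊕0⊕0⊕1⊕1⊕1⊕1⊕0 = 0
s4 (pos 4,5,6,7,12,13,14,15): 1⊕0⊕0⊕1⊕0⊕0⊕1⊕0 = 1
s8 (pos 8,9,10,11,12,13,14,15): 1⊕1⊕1⊕1⊕0⊕0⊕1⊕0 = 1
Syndrome s8…s1 = 1100 → error at position 12.
Flip position 12: 100100111110010 → 100100111111010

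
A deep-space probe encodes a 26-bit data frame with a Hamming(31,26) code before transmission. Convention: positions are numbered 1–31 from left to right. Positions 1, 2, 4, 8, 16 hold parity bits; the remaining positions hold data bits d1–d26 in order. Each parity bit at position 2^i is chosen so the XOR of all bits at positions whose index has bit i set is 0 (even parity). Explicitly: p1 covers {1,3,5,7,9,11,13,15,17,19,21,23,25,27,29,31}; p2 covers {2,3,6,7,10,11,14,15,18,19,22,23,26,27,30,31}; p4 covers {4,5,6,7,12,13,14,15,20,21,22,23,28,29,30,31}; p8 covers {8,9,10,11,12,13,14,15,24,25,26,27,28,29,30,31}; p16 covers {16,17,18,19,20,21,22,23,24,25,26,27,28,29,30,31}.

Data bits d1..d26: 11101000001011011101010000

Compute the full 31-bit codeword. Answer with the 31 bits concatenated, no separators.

Place data at non-parity positions: p1 p2 1 p4 1 1 0 p8 1 0 0 0 0 0 1 p16 0 1 1 0 1 1 1 0 1 0 1 0 0 0 0
p1 (pos 1,3,5,7,9,11,13,15,17,19,21,23,25,27,29,31): XOR of data positions = 1⊕1⊕0⊕1⊕0⊕0⊕1⊕0⊕1⊕1⊕1⊕1⊕1⊕0⊕0 = 1
p2 (pos 2,3,6,7,10,11,14,15,18,19,22,23,26,27,30,31): XOR of data positions = 1⊕1⊕0⊕0⊕0⊕0⊕1⊕1⊕1⊕1⊕1⊕0⊕1⊕0⊕0 = 0
p4 (pos 4,5,6,7,12,13,14,15,20,21,22,23,28,29,30,31): XOR of data positions = 1⊕1⊕0⊕0⊕0⊕0⊕1⊕0⊕1⊕1⊕1⊕0⊕0⊕0⊕0 = 0
p8 (pos 8,9,10,11,12,13,14,15,24,25,26,27,28,29,30,31): XOR of data positions = 1⊕0⊕0⊕0⊕0⊕0⊕1⊕0⊕1⊕0⊕1⊕0⊕0⊕0⊕0 = 0
p16 (pos 16,17,18,19,20,21,22,23,24,25,26,27,28,29,30,31): XOR of data positions = 0⊕1⊕1⊕0⊕1⊕1⊕1⊕0⊕1⊕0⊕1⊕0⊕0⊕0⊕0 = 1
Codeword: 1010110010000011011011101010000

1010110010000011011011101010000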